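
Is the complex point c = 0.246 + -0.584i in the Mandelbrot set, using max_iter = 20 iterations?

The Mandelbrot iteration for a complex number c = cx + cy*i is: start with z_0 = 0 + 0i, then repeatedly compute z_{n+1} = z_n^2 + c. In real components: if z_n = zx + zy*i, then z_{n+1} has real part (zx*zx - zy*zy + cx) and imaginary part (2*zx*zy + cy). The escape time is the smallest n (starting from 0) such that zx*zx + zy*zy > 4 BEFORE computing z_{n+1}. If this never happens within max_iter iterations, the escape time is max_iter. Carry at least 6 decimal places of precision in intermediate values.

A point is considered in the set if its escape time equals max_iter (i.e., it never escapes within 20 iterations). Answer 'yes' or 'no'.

z_0 = 0 + 0i, c = 0.2460 + -0.5840i
Iter 1: z = 0.2460 + -0.5840i, |z|^2 = 0.4016
Iter 2: z = -0.0345 + -0.8713i, |z|^2 = 0.7604
Iter 3: z = -0.5120 + -0.5238i, |z|^2 = 0.5365
Iter 4: z = 0.2338 + -0.0476i, |z|^2 = 0.0569
Iter 5: z = 0.2984 + -0.6063i, |z|^2 = 0.4566
Iter 6: z = -0.0325 + -0.9458i, |z|^2 = 0.8956
Iter 7: z = -0.6475 + -0.5225i, |z|^2 = 0.6923
Iter 8: z = 0.3922 + 0.0926i, |z|^2 = 0.1624
Iter 9: z = 0.3913 + -0.5113i, |z|^2 = 0.4146
Iter 10: z = 0.1376 + -0.9841i, |z|^2 = 0.9875
Iter 11: z = -0.7036 + -0.8549i, |z|^2 = 1.2258
Iter 12: z = 0.0102 + 0.6189i, |z|^2 = 0.3832
Iter 13: z = -0.1370 + -0.5714i, |z|^2 = 0.3452
Iter 14: z = -0.0617 + -0.4275i, |z|^2 = 0.1865
Iter 15: z = 0.0671 + -0.5313i, |z|^2 = 0.2867
Iter 16: z = -0.0317 + -0.6553i, |z|^2 = 0.4304
Iter 17: z = -0.1824 + -0.5424i, |z|^2 = 0.3275
Iter 18: z = -0.0149 + -0.3861i, |z|^2 = 0.1493
Iter 19: z = 0.0971 + -0.5725i, |z|^2 = 0.3371
Did not escape in 20 iterations → in set

Answer: yes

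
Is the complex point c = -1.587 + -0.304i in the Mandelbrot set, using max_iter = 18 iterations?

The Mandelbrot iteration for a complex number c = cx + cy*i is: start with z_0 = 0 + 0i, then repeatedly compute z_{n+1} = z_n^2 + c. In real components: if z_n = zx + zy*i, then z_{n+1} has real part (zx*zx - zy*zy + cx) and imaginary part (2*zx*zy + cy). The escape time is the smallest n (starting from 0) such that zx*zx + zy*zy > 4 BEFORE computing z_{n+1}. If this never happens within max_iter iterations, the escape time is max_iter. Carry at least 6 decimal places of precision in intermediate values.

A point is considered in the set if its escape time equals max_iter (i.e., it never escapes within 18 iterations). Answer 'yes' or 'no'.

Answer: no

Derivation:
z_0 = 0 + 0i, c = -1.5870 + -0.3040i
Iter 1: z = -1.5870 + -0.3040i, |z|^2 = 2.6110
Iter 2: z = 0.8392 + 0.6609i, |z|^2 = 1.1410
Iter 3: z = -1.3196 + 0.8052i, |z|^2 = 2.3897
Iter 4: z = -0.4940 + -2.4291i, |z|^2 = 6.1443
Escaped at iteration 4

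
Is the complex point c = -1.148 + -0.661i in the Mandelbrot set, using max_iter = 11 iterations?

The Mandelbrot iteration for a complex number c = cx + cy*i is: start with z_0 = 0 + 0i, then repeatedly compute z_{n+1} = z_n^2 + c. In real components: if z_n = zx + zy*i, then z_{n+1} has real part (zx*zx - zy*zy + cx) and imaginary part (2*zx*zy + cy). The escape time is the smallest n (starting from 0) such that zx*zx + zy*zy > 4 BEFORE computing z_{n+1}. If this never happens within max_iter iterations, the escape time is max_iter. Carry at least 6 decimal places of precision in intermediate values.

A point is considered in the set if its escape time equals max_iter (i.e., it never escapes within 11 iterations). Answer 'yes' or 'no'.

z_0 = 0 + 0i, c = -1.1480 + -0.6610i
Iter 1: z = -1.1480 + -0.6610i, |z|^2 = 1.7548
Iter 2: z = -0.2670 + 0.8567i, |z|^2 = 0.8052
Iter 3: z = -1.8106 + -1.1185i, |z|^2 = 4.5291
Escaped at iteration 3

Answer: no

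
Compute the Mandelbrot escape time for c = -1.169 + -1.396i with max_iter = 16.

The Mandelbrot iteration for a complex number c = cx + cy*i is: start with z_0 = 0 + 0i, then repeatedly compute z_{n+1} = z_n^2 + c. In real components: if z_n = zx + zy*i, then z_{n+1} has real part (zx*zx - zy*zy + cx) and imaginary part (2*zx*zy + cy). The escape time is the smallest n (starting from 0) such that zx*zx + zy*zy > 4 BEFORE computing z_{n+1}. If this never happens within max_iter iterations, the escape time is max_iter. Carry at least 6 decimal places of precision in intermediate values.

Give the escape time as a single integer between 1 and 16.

Answer: 2

Derivation:
z_0 = 0 + 0i, c = -1.1690 + -1.3960i
Iter 1: z = -1.1690 + -1.3960i, |z|^2 = 3.3154
Iter 2: z = -1.7513 + 1.8678i, |z|^2 = 6.5558
Escaped at iteration 2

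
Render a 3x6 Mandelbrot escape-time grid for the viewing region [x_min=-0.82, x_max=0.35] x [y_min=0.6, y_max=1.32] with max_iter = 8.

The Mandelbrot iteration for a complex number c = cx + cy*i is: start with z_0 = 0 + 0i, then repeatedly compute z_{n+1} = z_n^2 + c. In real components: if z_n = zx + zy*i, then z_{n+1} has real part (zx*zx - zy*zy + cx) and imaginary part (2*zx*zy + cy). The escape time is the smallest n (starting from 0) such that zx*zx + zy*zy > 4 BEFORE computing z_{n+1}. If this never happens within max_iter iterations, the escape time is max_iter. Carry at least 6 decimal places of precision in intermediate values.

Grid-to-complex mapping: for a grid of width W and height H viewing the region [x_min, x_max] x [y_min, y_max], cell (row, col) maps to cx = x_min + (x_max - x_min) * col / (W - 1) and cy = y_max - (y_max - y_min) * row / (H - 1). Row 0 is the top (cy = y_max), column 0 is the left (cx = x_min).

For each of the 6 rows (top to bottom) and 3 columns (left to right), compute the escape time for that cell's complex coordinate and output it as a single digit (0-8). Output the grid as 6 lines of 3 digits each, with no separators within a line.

(row=0, col=0): c = -0.8200 + 1.3200i → escape time 2
(row=0, col=1): c = -0.2350 + 1.3200i → escape time 2
(row=0, col=2): c = 0.3500 + 1.3200i → escape time 2
(row=1, col=0): c = -0.8200 + 1.1760i → escape time 3
(row=1, col=1): c = -0.2350 + 1.1760i → escape time 4
(row=1, col=2): c = 0.3500 + 1.1760i → escape time 2
(row=2, col=0): c = -0.8200 + 1.0320i → escape time 3
(row=2, col=1): c = -0.2350 + 1.0320i → escape time 6
(row=2, col=2): c = 0.3500 + 1.0320i → escape time 3
(row=3, col=0): c = -0.8200 + 0.8880i → escape time 4
(row=3, col=1): c = -0.2350 + 0.8880i → escape time 8
(row=3, col=2): c = 0.3500 + 0.8880i → escape time 4
(row=4, col=0): c = -0.8200 + 0.7440i → escape time 4
(row=4, col=1): c = -0.2350 + 0.7440i → escape time 8
(row=4, col=2): c = 0.3500 + 0.7440i → escape time 5
(row=5, col=0): c = -0.8200 + 0.6000i → escape time 5
(row=5, col=1): c = -0.2350 + 0.6000i → escape time 8
(row=5, col=2): c = 0.3500 + 0.6000i → escape time 8

Answer: 222
342
363
484
485
588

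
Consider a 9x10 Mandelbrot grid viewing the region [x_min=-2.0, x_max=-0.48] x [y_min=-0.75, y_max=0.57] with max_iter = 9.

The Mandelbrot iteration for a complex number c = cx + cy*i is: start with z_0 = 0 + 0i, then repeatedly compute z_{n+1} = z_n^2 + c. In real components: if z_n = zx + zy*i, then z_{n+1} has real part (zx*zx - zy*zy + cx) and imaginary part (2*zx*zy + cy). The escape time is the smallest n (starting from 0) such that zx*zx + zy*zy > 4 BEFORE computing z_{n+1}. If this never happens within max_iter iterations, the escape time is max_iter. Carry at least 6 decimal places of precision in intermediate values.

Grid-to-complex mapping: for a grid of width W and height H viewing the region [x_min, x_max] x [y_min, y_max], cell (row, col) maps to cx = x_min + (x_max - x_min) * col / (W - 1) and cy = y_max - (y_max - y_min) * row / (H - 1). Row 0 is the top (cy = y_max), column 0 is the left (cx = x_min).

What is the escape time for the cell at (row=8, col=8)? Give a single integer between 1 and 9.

z_0 = 0 + 0i, c = -0.4800 + -0.6033i
Iter 1: z = -0.4800 + -0.6033i, |z|^2 = 0.5944
Iter 2: z = -0.6136 + -0.0241i, |z|^2 = 0.3771
Iter 3: z = -0.1041 + -0.5737i, |z|^2 = 0.3400
Iter 4: z = -0.7983 + -0.4839i, |z|^2 = 0.8715
Iter 5: z = -0.0769 + 0.1693i, |z|^2 = 0.0346
Iter 6: z = -0.5028 + -0.6294i, |z|^2 = 0.6489
Iter 7: z = -0.6233 + 0.0295i, |z|^2 = 0.3894
Iter 8: z = -0.0923 + -0.6401i, |z|^2 = 0.4183

Answer: 9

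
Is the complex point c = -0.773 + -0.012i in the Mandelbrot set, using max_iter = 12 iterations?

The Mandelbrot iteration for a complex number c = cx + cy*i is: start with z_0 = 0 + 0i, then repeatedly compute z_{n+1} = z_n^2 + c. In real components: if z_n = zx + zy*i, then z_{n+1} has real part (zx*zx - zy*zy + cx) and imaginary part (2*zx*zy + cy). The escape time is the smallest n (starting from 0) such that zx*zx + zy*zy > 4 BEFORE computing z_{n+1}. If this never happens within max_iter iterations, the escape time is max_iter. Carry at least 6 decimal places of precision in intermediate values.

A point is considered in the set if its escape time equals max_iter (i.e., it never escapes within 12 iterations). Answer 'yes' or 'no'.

z_0 = 0 + 0i, c = -0.7730 + -0.0120i
Iter 1: z = -0.7730 + -0.0120i, |z|^2 = 0.5977
Iter 2: z = -0.1756 + 0.0066i, |z|^2 = 0.0309
Iter 3: z = -0.7422 + -0.0143i, |z|^2 = 0.5511
Iter 4: z = -0.2223 + 0.0092i, |z|^2 = 0.0495
Iter 5: z = -0.7236 + -0.0161i, |z|^2 = 0.5239
Iter 6: z = -0.2496 + 0.0113i, |z|^2 = 0.0624
Iter 7: z = -0.7108 + -0.0176i, |z|^2 = 0.5056
Iter 8: z = -0.2680 + 0.0131i, |z|^2 = 0.0720
Iter 9: z = -0.7013 + -0.0190i, |z|^2 = 0.4922
Iter 10: z = -0.2815 + 0.0147i, |z|^2 = 0.0795
Iter 11: z = -0.6940 + -0.0203i, |z|^2 = 0.4820
Did not escape in 12 iterations → in set

Answer: yes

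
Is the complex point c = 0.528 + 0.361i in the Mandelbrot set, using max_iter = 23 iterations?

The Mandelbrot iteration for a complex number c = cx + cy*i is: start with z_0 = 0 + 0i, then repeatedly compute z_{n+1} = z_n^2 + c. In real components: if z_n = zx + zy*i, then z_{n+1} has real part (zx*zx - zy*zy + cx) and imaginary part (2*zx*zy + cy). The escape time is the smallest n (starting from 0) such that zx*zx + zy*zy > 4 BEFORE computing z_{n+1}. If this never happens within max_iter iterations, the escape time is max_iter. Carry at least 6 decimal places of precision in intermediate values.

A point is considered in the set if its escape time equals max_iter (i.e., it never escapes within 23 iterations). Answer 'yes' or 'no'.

z_0 = 0 + 0i, c = 0.5280 + 0.3610i
Iter 1: z = 0.5280 + 0.3610i, |z|^2 = 0.4091
Iter 2: z = 0.6765 + 0.7422i, |z|^2 = 1.0085
Iter 3: z = 0.4347 + 1.3652i, |z|^2 = 2.0527
Iter 4: z = -1.1467 + 1.5479i, |z|^2 = 3.7110
Iter 5: z = -0.5532 + -3.1890i, |z|^2 = 10.4756
Escaped at iteration 5

Answer: no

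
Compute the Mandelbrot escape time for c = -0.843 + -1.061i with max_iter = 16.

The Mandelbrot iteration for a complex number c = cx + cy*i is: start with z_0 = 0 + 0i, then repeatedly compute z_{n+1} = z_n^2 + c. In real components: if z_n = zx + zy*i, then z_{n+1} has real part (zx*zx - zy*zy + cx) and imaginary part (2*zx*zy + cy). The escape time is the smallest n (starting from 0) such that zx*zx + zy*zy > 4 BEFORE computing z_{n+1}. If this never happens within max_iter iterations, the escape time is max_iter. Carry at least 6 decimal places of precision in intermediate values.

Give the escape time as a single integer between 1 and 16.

z_0 = 0 + 0i, c = -0.8430 + -1.0610i
Iter 1: z = -0.8430 + -1.0610i, |z|^2 = 1.8364
Iter 2: z = -1.2581 + 0.7278i, |z|^2 = 2.1125
Iter 3: z = 0.2100 + -2.8924i, |z|^2 = 8.4099
Escaped at iteration 3

Answer: 3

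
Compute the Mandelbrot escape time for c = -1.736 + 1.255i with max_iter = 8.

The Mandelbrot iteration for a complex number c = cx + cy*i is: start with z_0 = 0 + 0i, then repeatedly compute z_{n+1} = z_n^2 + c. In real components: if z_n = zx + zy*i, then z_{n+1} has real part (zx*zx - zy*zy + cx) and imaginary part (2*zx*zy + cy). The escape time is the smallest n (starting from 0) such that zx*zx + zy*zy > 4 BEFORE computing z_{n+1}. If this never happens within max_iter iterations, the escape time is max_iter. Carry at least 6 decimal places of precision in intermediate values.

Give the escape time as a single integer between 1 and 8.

Answer: 1

Derivation:
z_0 = 0 + 0i, c = -1.7360 + 1.2550i
Iter 1: z = -1.7360 + 1.2550i, |z|^2 = 4.5887
Escaped at iteration 1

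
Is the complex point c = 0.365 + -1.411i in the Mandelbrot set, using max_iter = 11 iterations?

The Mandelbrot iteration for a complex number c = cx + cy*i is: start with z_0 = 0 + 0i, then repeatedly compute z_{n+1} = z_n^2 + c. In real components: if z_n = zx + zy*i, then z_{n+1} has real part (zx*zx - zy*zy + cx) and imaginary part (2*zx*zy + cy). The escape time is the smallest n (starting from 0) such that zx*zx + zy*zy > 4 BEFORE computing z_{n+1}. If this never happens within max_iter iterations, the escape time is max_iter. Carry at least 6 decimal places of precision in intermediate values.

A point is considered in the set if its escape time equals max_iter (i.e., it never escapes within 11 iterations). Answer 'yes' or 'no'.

Answer: no

Derivation:
z_0 = 0 + 0i, c = 0.3650 + -1.4110i
Iter 1: z = 0.3650 + -1.4110i, |z|^2 = 2.1241
Iter 2: z = -1.4927 + -2.4410i, |z|^2 = 8.1868
Escaped at iteration 2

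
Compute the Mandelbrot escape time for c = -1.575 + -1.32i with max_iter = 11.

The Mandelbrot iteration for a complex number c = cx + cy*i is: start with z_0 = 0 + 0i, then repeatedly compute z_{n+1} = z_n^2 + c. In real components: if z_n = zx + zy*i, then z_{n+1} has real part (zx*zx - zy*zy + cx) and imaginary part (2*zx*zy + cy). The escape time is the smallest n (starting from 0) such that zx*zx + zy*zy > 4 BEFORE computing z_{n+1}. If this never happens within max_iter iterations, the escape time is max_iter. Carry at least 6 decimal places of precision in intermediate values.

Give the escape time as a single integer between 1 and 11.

Answer: 1

Derivation:
z_0 = 0 + 0i, c = -1.5750 + -1.3200i
Iter 1: z = -1.5750 + -1.3200i, |z|^2 = 4.2230
Escaped at iteration 1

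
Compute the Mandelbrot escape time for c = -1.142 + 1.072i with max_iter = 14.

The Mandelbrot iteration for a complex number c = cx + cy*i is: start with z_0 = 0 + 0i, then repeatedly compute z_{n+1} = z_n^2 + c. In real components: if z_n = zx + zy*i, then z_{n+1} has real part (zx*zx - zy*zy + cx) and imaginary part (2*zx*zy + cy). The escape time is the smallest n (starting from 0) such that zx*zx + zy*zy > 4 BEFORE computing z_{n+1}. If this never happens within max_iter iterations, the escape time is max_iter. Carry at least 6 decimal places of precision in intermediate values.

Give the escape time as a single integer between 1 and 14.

Answer: 3

Derivation:
z_0 = 0 + 0i, c = -1.1420 + 1.0720i
Iter 1: z = -1.1420 + 1.0720i, |z|^2 = 2.4533
Iter 2: z = -0.9870 + -1.3764i, |z|^2 = 2.8688
Iter 3: z = -2.0624 + 3.7892i, |z|^2 = 18.6113
Escaped at iteration 3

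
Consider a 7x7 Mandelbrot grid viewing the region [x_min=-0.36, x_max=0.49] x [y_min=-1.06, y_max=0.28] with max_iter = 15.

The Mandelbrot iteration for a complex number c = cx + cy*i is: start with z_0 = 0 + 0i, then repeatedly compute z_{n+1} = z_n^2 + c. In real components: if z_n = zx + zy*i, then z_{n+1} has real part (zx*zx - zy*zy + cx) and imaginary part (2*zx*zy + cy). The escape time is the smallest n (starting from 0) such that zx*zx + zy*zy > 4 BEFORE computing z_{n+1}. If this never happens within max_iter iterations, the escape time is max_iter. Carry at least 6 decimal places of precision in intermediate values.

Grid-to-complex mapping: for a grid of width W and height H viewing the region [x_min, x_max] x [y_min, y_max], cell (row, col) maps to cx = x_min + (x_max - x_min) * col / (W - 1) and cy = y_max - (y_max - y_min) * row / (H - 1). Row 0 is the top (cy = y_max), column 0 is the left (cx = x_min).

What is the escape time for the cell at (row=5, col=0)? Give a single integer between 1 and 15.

Answer: 6

Derivation:
z_0 = 0 + 0i, c = -0.3600 + -0.8367i
Iter 1: z = -0.3600 + -0.8367i, |z|^2 = 0.8296
Iter 2: z = -0.9304 + -0.2343i, |z|^2 = 0.9205
Iter 3: z = 0.4508 + -0.4007i, |z|^2 = 0.3638
Iter 4: z = -0.3174 + -1.1980i, |z|^2 = 1.5358
Iter 5: z = -1.6944 + -0.0762i, |z|^2 = 2.8767
Iter 6: z = 2.5051 + -0.5783i, |z|^2 = 6.6099
Escaped at iteration 6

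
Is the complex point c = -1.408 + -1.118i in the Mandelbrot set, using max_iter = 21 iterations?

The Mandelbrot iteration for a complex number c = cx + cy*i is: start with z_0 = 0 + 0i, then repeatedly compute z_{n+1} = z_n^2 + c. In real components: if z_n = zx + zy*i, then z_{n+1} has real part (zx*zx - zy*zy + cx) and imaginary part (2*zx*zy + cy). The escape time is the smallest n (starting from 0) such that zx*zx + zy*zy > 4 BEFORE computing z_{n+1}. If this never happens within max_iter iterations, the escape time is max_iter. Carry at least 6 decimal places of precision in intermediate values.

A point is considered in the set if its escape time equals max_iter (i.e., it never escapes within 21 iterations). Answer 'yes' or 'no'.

Answer: no

Derivation:
z_0 = 0 + 0i, c = -1.4080 + -1.1180i
Iter 1: z = -1.4080 + -1.1180i, |z|^2 = 3.2324
Iter 2: z = -0.6755 + 2.0303i, |z|^2 = 4.5783
Escaped at iteration 2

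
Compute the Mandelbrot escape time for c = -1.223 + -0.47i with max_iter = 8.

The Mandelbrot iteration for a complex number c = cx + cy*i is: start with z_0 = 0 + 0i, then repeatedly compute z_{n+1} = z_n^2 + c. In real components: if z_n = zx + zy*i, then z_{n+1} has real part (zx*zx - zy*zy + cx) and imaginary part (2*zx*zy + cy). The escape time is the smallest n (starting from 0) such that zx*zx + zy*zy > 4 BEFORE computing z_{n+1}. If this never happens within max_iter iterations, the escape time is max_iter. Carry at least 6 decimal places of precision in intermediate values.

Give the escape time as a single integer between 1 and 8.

z_0 = 0 + 0i, c = -1.2230 + -0.4700i
Iter 1: z = -1.2230 + -0.4700i, |z|^2 = 1.7166
Iter 2: z = 0.0518 + 0.6796i, |z|^2 = 0.4646
Iter 3: z = -1.6822 + -0.3996i, |z|^2 = 2.9894
Iter 4: z = 1.4471 + 0.8743i, |z|^2 = 2.8585
Iter 5: z = 0.1069 + 2.0603i, |z|^2 = 4.2564
Escaped at iteration 5

Answer: 5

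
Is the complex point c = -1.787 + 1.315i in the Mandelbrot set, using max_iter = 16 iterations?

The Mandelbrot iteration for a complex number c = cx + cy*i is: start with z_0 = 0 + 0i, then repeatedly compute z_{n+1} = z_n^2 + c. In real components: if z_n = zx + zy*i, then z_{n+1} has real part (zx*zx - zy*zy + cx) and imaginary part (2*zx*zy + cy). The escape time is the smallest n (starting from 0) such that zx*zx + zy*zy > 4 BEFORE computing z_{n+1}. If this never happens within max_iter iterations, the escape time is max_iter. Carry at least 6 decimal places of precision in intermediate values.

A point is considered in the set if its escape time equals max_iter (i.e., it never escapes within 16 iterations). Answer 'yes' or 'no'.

Answer: no

Derivation:
z_0 = 0 + 0i, c = -1.7870 + 1.3150i
Iter 1: z = -1.7870 + 1.3150i, |z|^2 = 4.9226
Escaped at iteration 1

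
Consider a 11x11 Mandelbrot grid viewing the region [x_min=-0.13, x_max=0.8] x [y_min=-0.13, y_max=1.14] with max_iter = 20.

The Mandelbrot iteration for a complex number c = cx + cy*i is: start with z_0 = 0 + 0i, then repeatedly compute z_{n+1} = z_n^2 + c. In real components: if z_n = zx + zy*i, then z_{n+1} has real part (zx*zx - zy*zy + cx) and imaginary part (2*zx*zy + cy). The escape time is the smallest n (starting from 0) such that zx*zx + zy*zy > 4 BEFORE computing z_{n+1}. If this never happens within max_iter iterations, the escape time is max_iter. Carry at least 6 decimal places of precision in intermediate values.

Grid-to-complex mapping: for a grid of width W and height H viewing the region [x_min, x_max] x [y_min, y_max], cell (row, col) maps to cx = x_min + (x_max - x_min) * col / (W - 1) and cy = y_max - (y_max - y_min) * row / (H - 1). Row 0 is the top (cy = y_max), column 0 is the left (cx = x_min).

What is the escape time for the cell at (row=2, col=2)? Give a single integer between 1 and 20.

z_0 = 0 + 0i, c = 0.0560 + 0.8860i
Iter 1: z = 0.0560 + 0.8860i, |z|^2 = 0.7881
Iter 2: z = -0.7259 + 0.9852i, |z|^2 = 1.4976
Iter 3: z = -0.3878 + -0.5443i, |z|^2 = 0.4466
Iter 4: z = -0.0898 + 1.3082i, |z|^2 = 1.7193
Iter 5: z = -1.6472 + 0.6509i, |z|^2 = 3.1370
Iter 6: z = 2.3455 + -1.2584i, |z|^2 = 7.0852
Escaped at iteration 6

Answer: 6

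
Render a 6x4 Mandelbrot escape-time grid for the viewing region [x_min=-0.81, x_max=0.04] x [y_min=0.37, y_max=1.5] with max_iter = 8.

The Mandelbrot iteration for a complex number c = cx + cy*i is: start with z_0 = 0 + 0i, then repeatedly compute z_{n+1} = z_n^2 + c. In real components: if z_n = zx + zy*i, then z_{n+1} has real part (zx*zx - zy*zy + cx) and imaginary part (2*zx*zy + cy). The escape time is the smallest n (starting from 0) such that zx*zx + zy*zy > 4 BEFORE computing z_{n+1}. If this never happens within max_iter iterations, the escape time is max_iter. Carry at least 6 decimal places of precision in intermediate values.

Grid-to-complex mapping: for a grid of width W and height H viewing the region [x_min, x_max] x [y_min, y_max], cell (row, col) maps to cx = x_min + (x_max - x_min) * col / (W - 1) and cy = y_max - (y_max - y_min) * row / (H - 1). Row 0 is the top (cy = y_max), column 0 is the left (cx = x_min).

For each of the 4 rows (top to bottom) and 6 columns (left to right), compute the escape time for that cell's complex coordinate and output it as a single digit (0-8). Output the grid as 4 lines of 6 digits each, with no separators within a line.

(row=0, col=0): c = -0.8100 + 1.5000i → escape time 2
(row=0, col=1): c = -0.6400 + 1.5000i → escape time 2
(row=0, col=2): c = -0.4700 + 1.5000i → escape time 2
(row=0, col=3): c = -0.3000 + 1.5000i → escape time 2
(row=0, col=4): c = -0.1300 + 1.5000i → escape time 2
(row=0, col=5): c = 0.0400 + 1.5000i → escape time 2
(row=1, col=0): c = -0.8100 + 1.1233i → escape time 3
(row=1, col=1): c = -0.6400 + 1.1233i → escape time 3
(row=1, col=2): c = -0.4700 + 1.1233i → escape time 3
(row=1, col=3): c = -0.3000 + 1.1233i → escape time 4
(row=1, col=4): c = -0.1300 + 1.1233i → escape time 5
(row=1, col=5): c = 0.0400 + 1.1233i → escape time 4
(row=2, col=0): c = -0.8100 + 0.7467i → escape time 4
(row=2, col=1): c = -0.6400 + 0.7467i → escape time 5
(row=2, col=2): c = -0.4700 + 0.7467i → escape time 6
(row=2, col=3): c = -0.3000 + 0.7467i → escape time 8
(row=2, col=4): c = -0.1300 + 0.7467i → escape time 8
(row=2, col=5): c = 0.0400 + 0.7467i → escape time 8
(row=3, col=0): c = -0.8100 + 0.3700i → escape time 8
(row=3, col=1): c = -0.6400 + 0.3700i → escape time 8
(row=3, col=2): c = -0.4700 + 0.3700i → escape time 8
(row=3, col=3): c = -0.3000 + 0.3700i → escape time 8
(row=3, col=4): c = -0.1300 + 0.3700i → escape time 8
(row=3, col=5): c = 0.0400 + 0.3700i → escape time 8

Answer: 222222
333454
456888
888888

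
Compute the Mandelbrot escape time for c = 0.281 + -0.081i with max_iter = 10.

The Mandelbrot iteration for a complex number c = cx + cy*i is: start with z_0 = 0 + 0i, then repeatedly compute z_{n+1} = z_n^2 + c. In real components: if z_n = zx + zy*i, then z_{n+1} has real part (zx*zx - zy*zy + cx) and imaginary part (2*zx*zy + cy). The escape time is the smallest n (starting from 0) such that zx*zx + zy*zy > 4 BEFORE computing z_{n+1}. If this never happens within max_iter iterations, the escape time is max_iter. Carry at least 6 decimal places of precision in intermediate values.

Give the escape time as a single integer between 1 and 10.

z_0 = 0 + 0i, c = 0.2810 + -0.0810i
Iter 1: z = 0.2810 + -0.0810i, |z|^2 = 0.0855
Iter 2: z = 0.3534 + -0.1265i, |z|^2 = 0.1409
Iter 3: z = 0.3899 + -0.1704i, |z|^2 = 0.1811
Iter 4: z = 0.4040 + -0.2139i, |z|^2 = 0.2089
Iter 5: z = 0.3984 + -0.2538i, |z|^2 = 0.2232
Iter 6: z = 0.3753 + -0.2833i, |z|^2 = 0.2211
Iter 7: z = 0.3416 + -0.2936i, |z|^2 = 0.2029
Iter 8: z = 0.3115 + -0.2816i, |z|^2 = 0.1763
Iter 9: z = 0.2987 + -0.2565i, |z|^2 = 0.1550

Answer: 10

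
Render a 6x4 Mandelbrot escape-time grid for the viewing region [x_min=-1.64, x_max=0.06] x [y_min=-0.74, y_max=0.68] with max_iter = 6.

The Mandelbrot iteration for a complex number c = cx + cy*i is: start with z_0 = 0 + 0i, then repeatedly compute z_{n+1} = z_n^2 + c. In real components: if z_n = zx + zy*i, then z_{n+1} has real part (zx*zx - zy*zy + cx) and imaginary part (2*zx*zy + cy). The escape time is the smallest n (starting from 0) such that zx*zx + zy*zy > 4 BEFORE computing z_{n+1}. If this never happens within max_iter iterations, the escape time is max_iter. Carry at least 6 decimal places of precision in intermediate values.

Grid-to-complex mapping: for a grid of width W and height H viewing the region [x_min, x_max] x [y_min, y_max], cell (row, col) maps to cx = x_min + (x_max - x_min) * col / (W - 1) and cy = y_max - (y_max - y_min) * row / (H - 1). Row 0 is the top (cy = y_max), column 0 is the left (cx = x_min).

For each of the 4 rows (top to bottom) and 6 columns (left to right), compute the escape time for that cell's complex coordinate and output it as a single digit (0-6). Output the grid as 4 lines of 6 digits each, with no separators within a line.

(row=0, col=0): c = -1.6400 + 0.6800i → escape time 3
(row=0, col=1): c = -1.3000 + 0.6800i → escape time 3
(row=0, col=2): c = -0.9600 + 0.6800i → escape time 4
(row=0, col=3): c = -0.6200 + 0.6800i → escape time 6
(row=0, col=4): c = -0.2800 + 0.6800i → escape time 6
(row=0, col=5): c = 0.0600 + 0.6800i → escape time 6
(row=1, col=0): c = -1.6400 + 0.2067i → escape time 4
(row=1, col=1): c = -1.3000 + 0.2067i → escape time 6
(row=1, col=2): c = -0.9600 + 0.2067i → escape time 6
(row=1, col=3): c = -0.6200 + 0.2067i → escape time 6
(row=1, col=4): c = -0.2800 + 0.2067i → escape time 6
(row=1, col=5): c = 0.0600 + 0.2067i → escape time 6
(row=2, col=0): c = -1.6400 + -0.2667i → escape time 4
(row=2, col=1): c = -1.3000 + -0.2667i → escape time 6
(row=2, col=2): c = -0.9600 + -0.2667i → escape time 6
(row=2, col=3): c = -0.6200 + -0.2667i → escape time 6
(row=2, col=4): c = -0.2800 + -0.2667i → escape time 6
(row=2, col=5): c = 0.0600 + -0.2667i → escape time 6
(row=3, col=0): c = -1.6400 + -0.7400i → escape time 3
(row=3, col=1): c = -1.3000 + -0.7400i → escape time 3
(row=3, col=2): c = -0.9600 + -0.7400i → escape time 4
(row=3, col=3): c = -0.6200 + -0.7400i → escape time 5
(row=3, col=4): c = -0.2800 + -0.7400i → escape time 6
(row=3, col=5): c = 0.0600 + -0.7400i → escape time 6

Answer: 334666
466666
466666
334566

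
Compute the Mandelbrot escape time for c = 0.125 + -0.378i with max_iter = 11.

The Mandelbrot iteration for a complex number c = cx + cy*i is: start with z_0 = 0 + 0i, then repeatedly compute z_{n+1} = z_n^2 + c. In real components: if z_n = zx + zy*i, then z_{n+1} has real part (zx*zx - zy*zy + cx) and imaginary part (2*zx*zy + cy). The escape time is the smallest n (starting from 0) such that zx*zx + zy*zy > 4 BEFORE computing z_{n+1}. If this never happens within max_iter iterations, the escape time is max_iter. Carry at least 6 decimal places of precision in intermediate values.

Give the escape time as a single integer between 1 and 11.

z_0 = 0 + 0i, c = 0.1250 + -0.3780i
Iter 1: z = 0.1250 + -0.3780i, |z|^2 = 0.1585
Iter 2: z = -0.0023 + -0.4725i, |z|^2 = 0.2233
Iter 3: z = -0.0983 + -0.3759i, |z|^2 = 0.1509
Iter 4: z = -0.0066 + -0.3041i, |z|^2 = 0.0925
Iter 5: z = 0.0325 + -0.3740i, |z|^2 = 0.1409
Iter 6: z = -0.0138 + -0.4023i, |z|^2 = 0.1621
Iter 7: z = -0.0367 + -0.3669i, |z|^2 = 0.1360
Iter 8: z = -0.0083 + -0.3511i, |z|^2 = 0.1233
Iter 9: z = 0.0018 + -0.3722i, |z|^2 = 0.1385
Iter 10: z = -0.0135 + -0.3793i, |z|^2 = 0.1441

Answer: 11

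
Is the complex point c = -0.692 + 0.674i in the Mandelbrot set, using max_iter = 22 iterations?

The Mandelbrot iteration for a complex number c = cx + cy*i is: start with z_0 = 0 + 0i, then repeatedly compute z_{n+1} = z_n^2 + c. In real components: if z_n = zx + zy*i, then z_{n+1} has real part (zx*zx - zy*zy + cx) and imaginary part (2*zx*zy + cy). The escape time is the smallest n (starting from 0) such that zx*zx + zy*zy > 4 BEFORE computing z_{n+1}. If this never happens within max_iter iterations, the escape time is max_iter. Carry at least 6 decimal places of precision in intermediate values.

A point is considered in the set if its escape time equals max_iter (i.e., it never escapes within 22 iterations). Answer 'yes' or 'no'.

z_0 = 0 + 0i, c = -0.6920 + 0.6740i
Iter 1: z = -0.6920 + 0.6740i, |z|^2 = 0.9331
Iter 2: z = -0.6674 + -0.2588i, |z|^2 = 0.5124
Iter 3: z = -0.3135 + 1.0195i, |z|^2 = 1.1376
Iter 4: z = -1.6330 + 0.0347i, |z|^2 = 2.6679
Iter 5: z = 1.9735 + 0.5607i, |z|^2 = 4.2092
Escaped at iteration 5

Answer: no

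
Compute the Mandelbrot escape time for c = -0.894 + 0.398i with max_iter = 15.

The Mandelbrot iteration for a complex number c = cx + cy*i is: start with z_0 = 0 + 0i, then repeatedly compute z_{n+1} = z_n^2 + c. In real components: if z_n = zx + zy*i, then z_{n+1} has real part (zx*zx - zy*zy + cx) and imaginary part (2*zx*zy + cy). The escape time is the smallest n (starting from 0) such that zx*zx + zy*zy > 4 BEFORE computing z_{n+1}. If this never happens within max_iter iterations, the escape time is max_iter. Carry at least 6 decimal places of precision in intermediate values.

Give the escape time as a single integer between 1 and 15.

z_0 = 0 + 0i, c = -0.8940 + 0.3980i
Iter 1: z = -0.8940 + 0.3980i, |z|^2 = 0.9576
Iter 2: z = -0.2532 + -0.3136i, |z|^2 = 0.1625
Iter 3: z = -0.9283 + 0.5568i, |z|^2 = 1.1717
Iter 4: z = -0.3423 + -0.6357i, |z|^2 = 0.5213
Iter 5: z = -1.1809 + 0.8333i, |z|^2 = 2.0889
Iter 6: z = -0.1937 + -1.5701i, |z|^2 = 2.5027
Iter 7: z = -3.3216 + 1.0064i, |z|^2 = 12.0458
Escaped at iteration 7

Answer: 7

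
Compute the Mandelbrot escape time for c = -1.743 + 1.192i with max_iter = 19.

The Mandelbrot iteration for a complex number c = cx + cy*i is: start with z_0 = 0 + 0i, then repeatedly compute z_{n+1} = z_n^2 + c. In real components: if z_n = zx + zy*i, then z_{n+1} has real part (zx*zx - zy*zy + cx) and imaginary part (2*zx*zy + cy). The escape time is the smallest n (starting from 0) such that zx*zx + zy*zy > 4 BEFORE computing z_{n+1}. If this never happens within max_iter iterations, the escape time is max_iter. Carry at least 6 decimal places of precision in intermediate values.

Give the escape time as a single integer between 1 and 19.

Answer: 1

Derivation:
z_0 = 0 + 0i, c = -1.7430 + 1.1920i
Iter 1: z = -1.7430 + 1.1920i, |z|^2 = 4.4589
Escaped at iteration 1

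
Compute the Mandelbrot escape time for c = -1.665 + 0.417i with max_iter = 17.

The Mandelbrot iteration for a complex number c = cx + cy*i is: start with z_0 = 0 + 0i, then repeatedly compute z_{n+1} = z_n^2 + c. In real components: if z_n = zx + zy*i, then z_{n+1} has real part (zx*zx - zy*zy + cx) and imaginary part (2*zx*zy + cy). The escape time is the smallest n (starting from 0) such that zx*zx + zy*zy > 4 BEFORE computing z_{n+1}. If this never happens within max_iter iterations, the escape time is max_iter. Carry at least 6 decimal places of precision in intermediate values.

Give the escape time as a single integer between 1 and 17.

Answer: 3

Derivation:
z_0 = 0 + 0i, c = -1.6650 + 0.4170i
Iter 1: z = -1.6650 + 0.4170i, |z|^2 = 2.9461
Iter 2: z = 0.9333 + -0.9716i, |z|^2 = 1.8151
Iter 3: z = -1.7379 + -1.3967i, |z|^2 = 4.9710
Escaped at iteration 3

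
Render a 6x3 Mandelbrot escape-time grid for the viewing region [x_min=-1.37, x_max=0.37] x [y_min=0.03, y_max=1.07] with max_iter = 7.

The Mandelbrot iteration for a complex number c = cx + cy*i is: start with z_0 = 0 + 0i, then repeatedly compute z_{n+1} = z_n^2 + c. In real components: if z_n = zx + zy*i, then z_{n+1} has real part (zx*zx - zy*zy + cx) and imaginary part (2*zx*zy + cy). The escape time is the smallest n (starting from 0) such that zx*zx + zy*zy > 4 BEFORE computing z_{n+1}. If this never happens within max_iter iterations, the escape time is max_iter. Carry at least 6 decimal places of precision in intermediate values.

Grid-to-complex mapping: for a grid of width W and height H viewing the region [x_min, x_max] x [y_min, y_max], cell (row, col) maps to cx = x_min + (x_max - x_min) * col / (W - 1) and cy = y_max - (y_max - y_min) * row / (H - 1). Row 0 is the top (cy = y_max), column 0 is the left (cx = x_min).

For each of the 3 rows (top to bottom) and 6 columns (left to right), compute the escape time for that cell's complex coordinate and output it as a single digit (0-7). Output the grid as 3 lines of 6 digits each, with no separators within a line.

(row=0, col=0): c = -1.3700 + 1.0700i → escape time 3
(row=0, col=1): c = -1.0220 + 1.0700i → escape time 3
(row=0, col=2): c = -0.6740 + 1.0700i → escape time 3
(row=0, col=3): c = -0.3260 + 1.0700i → escape time 4
(row=0, col=4): c = 0.0220 + 1.0700i → escape time 4
(row=0, col=5): c = 0.3700 + 1.0700i → escape time 3
(row=1, col=0): c = -1.3700 + 0.5500i → escape time 3
(row=1, col=1): c = -1.0220 + 0.5500i → escape time 5
(row=1, col=2): c = -0.6740 + 0.5500i → escape time 7
(row=1, col=3): c = -0.3260 + 0.5500i → escape time 7
(row=1, col=4): c = 0.0220 + 0.5500i → escape time 7
(row=1, col=5): c = 0.3700 + 0.5500i → escape time 7
(row=2, col=0): c = -1.3700 + 0.0300i → escape time 7
(row=2, col=1): c = -1.0220 + 0.0300i → escape time 7
(row=2, col=2): c = -0.6740 + 0.0300i → escape time 7
(row=2, col=3): c = -0.3260 + 0.0300i → escape time 7
(row=2, col=4): c = 0.0220 + 0.0300i → escape time 7
(row=2, col=5): c = 0.3700 + 0.0300i → escape time 7

Answer: 333443
357777
777777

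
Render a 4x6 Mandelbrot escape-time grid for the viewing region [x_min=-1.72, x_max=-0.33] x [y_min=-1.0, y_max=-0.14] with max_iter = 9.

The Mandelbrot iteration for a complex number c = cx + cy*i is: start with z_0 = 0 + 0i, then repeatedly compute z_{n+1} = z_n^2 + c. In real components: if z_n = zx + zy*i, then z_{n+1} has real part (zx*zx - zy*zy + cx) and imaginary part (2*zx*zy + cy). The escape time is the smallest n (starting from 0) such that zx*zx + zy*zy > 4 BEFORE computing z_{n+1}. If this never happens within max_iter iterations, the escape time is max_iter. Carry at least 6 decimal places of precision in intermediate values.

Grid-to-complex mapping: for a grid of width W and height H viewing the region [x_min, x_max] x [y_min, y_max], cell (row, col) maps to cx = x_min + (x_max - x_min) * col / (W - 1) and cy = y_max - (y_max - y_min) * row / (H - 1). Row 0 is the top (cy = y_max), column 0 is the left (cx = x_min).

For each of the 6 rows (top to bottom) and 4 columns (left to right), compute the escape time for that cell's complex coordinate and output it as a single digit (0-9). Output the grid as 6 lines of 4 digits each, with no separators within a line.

(row=0, col=0): c = -1.7200 + -0.1400i → escape time 4
(row=0, col=1): c = -1.2567 + -0.1400i → escape time 9
(row=0, col=2): c = -0.7933 + -0.1400i → escape time 9
(row=0, col=3): c = -0.3300 + -0.1400i → escape time 9
(row=1, col=0): c = -1.7200 + -0.3120i → escape time 4
(row=1, col=1): c = -1.2567 + -0.3120i → escape time 9
(row=1, col=2): c = -0.7933 + -0.3120i → escape time 9
(row=1, col=3): c = -0.3300 + -0.3120i → escape time 9
(row=2, col=0): c = -1.7200 + -0.4840i → escape time 3
(row=2, col=1): c = -1.2567 + -0.4840i → escape time 5
(row=2, col=2): c = -0.7933 + -0.4840i → escape time 6
(row=2, col=3): c = -0.3300 + -0.4840i → escape time 9
(row=3, col=0): c = -1.7200 + -0.6560i → escape time 3
(row=3, col=1): c = -1.2567 + -0.6560i → escape time 3
(row=3, col=2): c = -0.7933 + -0.6560i → escape time 5
(row=3, col=3): c = -0.3300 + -0.6560i → escape time 9
(row=4, col=0): c = -1.7200 + -0.8280i → escape time 2
(row=4, col=1): c = -1.2567 + -0.8280i → escape time 3
(row=4, col=2): c = -0.7933 + -0.8280i → escape time 4
(row=4, col=3): c = -0.3300 + -0.8280i → escape time 7
(row=5, col=0): c = -1.7200 + -1.0000i → escape time 2
(row=5, col=1): c = -1.2567 + -1.0000i → escape time 3
(row=5, col=2): c = -0.7933 + -1.0000i → escape time 3
(row=5, col=3): c = -0.3300 + -1.0000i → escape time 5

Answer: 4999
4999
3569
3359
2347
2335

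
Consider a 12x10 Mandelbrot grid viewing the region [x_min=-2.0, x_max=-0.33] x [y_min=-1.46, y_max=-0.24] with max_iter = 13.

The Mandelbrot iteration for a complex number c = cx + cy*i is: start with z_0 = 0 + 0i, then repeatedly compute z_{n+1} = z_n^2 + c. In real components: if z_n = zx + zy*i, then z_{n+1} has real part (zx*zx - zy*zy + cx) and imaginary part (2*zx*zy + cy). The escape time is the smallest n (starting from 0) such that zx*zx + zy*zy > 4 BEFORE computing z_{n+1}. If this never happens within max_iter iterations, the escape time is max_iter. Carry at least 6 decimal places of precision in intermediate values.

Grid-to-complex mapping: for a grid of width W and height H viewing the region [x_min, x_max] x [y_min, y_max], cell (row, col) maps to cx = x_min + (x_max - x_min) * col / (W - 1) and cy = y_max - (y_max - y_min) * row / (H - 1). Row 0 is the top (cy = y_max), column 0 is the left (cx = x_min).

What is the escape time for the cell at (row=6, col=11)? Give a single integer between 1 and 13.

z_0 = 0 + 0i, c = -0.3300 + -1.0533i
Iter 1: z = -0.3300 + -1.0533i, |z|^2 = 1.2184
Iter 2: z = -1.3306 + -0.3581i, |z|^2 = 1.8988
Iter 3: z = 1.3123 + -0.1003i, |z|^2 = 1.7321
Iter 4: z = 1.3820 + -1.3165i, |z|^2 = 3.6430
Iter 5: z = -0.1532 + -4.6920i, |z|^2 = 22.0387
Escaped at iteration 5

Answer: 5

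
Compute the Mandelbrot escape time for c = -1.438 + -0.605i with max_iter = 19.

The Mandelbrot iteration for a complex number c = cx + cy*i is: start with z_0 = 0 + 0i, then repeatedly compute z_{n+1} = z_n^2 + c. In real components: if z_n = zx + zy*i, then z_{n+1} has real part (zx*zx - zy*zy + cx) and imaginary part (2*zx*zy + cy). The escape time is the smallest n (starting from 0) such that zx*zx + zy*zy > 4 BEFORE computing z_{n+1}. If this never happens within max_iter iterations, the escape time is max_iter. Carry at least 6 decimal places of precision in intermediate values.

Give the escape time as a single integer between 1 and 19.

z_0 = 0 + 0i, c = -1.4380 + -0.6050i
Iter 1: z = -1.4380 + -0.6050i, |z|^2 = 2.4339
Iter 2: z = 0.2638 + 1.1350i, |z|^2 = 1.3578
Iter 3: z = -2.6566 + -0.0061i, |z|^2 = 7.0575
Escaped at iteration 3

Answer: 3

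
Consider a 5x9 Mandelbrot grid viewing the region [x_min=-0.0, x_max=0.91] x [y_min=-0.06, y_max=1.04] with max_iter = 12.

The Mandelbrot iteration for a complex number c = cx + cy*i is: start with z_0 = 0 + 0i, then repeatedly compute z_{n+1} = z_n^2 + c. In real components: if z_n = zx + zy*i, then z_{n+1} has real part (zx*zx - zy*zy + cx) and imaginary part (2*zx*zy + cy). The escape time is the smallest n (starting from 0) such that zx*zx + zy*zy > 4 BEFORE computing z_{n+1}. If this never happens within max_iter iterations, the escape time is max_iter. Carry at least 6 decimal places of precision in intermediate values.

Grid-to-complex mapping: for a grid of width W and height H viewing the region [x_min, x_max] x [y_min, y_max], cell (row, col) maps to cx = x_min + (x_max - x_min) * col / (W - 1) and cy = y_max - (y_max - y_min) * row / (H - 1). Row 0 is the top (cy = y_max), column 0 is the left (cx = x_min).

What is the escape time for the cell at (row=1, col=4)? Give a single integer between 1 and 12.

z_0 = 0 + 0i, c = 0.9100 + 0.9025i
Iter 1: z = 0.9100 + 0.9025i, |z|^2 = 1.6426
Iter 2: z = 0.9236 + 2.5451i, |z|^2 = 7.3303
Escaped at iteration 2

Answer: 2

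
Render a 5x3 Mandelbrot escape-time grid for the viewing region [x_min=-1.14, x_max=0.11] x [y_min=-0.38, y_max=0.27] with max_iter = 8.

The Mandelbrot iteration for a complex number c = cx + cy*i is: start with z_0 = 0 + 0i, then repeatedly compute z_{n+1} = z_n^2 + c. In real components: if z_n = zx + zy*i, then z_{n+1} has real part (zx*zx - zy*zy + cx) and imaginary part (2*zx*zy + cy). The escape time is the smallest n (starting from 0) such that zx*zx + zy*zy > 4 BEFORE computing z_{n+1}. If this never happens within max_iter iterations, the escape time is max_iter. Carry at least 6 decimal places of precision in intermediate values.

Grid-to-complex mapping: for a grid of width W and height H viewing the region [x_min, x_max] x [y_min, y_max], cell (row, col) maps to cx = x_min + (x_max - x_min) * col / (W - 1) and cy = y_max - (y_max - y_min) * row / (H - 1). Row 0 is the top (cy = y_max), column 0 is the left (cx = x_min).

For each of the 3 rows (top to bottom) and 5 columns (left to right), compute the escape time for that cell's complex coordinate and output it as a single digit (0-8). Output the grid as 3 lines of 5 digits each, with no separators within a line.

Answer: 88888
88888
77888

Derivation:
(row=0, col=0): c = -1.1400 + 0.2700i → escape time 8
(row=0, col=1): c = -0.8275 + 0.2700i → escape time 8
(row=0, col=2): c = -0.5150 + 0.2700i → escape time 8
(row=0, col=3): c = -0.2025 + 0.2700i → escape time 8
(row=0, col=4): c = 0.1100 + 0.2700i → escape time 8
(row=1, col=0): c = -1.1400 + -0.0550i → escape time 8
(row=1, col=1): c = -0.8275 + -0.0550i → escape time 8
(row=1, col=2): c = -0.5150 + -0.0550i → escape time 8
(row=1, col=3): c = -0.2025 + -0.0550i → escape time 8
(row=1, col=4): c = 0.1100 + -0.0550i → escape time 8
(row=2, col=0): c = -1.1400 + -0.3800i → escape time 7
(row=2, col=1): c = -0.8275 + -0.3800i → escape time 7
(row=2, col=2): c = -0.5150 + -0.3800i → escape time 8
(row=2, col=3): c = -0.2025 + -0.3800i → escape time 8
(row=2, col=4): c = 0.1100 + -0.3800i → escape time 8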